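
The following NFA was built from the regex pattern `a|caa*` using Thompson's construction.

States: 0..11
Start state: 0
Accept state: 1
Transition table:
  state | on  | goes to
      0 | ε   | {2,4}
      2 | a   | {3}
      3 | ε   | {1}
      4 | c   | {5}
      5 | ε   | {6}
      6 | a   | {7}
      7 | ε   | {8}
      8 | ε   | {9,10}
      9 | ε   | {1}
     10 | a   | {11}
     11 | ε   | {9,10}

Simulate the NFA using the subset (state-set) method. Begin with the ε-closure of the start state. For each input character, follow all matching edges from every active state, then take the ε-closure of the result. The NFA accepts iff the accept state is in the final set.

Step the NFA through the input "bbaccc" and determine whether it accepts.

Answer: REJECT

Trace:
initial (ε-close {0}): {0,2,4}
'b' @ 1: {}  — no active states
rest 'baccc' ignored (set empty)
end set {} — state 1 not in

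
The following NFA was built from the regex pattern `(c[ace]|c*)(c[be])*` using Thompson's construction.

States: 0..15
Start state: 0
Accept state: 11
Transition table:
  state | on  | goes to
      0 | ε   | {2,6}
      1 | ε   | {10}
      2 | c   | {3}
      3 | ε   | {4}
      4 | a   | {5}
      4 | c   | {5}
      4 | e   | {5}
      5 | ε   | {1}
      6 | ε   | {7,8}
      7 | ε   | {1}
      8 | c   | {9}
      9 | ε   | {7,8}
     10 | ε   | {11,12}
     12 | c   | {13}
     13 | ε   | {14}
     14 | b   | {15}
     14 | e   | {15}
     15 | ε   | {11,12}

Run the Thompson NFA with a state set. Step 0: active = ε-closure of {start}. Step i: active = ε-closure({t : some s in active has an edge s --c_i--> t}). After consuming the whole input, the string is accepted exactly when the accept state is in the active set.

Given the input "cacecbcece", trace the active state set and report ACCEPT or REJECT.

Answer: ACCEPT

Trace:
S₀ = ε-closure({0}) = {0,1,2,6,7,8,10,11,12}
'c' @ 1: {1,3,4,7,8,9,10,11,12,13,14}  (accept∈set)
'a' @ 2: {1,5,10,11,12}  (accept∈set)
'c' @ 3: {13,14}
'e' @ 4: {11,12,15}  (accept∈set)
'c' @ 5: {13,14}
'b' @ 6: {11,12,15}  (accept∈set)
'c' @ 7: {13,14}
'e' @ 8: {11,12,15}  (accept∈set)
'c' @ 9: {13,14}
'e' @ 10: {11,12,15}  (accept∈set)
final: {11,12,15}; accept 11 in set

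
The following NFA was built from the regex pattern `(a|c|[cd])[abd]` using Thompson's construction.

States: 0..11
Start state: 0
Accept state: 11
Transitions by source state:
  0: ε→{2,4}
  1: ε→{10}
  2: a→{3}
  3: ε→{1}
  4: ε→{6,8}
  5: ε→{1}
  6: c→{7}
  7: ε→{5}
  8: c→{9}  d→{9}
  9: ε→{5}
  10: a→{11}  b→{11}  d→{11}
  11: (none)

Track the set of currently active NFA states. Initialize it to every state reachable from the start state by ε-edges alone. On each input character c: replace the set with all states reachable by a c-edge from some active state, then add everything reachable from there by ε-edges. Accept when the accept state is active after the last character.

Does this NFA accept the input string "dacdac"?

initial (ε-close {0}): {0,2,4,6,8}
'd' @ 1: {1,5,9,10}
'a' @ 2: {11}  ✓accept
'c' @ 3: {}  — no active states
rest 'dac' ignored (set empty)
final: {}; accept 11 not in set

Answer: REJECT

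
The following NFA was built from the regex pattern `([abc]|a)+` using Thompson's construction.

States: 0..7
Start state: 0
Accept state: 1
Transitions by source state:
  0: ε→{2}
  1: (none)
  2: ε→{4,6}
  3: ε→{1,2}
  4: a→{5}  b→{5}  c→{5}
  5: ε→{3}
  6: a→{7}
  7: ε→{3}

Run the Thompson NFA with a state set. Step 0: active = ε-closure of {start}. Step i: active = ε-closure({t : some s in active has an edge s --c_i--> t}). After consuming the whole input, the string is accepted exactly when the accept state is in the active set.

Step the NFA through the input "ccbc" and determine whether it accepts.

Answer: ACCEPT

Trace:
initial (ε-close {0}): {0,2,4,6}
'c' @ 1: {1,2,3,4,5,6}  [accepting]
'c' @ 2: {1,2,3,4,5,6}  [accepting]
'b' @ 3: {1,2,3,4,5,6}  [accepting]
'c' @ 4: {1,2,3,4,5,6}  [accepting]
after full input: {1,2,3,4,5,6}  (accept=1 in)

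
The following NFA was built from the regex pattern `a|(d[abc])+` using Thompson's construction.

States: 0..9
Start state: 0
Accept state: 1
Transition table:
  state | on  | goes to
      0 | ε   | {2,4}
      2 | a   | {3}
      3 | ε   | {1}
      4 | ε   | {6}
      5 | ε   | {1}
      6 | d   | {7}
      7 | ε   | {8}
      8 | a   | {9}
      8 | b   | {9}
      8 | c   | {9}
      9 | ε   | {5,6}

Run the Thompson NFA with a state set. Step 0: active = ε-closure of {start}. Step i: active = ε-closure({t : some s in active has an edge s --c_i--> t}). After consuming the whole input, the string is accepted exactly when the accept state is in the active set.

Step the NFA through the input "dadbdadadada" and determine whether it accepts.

Answer: ACCEPT

Trace:
initial (ε-close {0}): {0,2,4,6}
'd' @ 1: {7,8}
'a' @ 2: {1,5,6,9}  (accept∈set)
'd' @ 3: {7,8}
'b' @ 4: {1,5,6,9}  (accept∈set)
'd' @ 5: {7,8}
'a' @ 6: {1,5,6,9}  (accept∈set)
'd' @ 7: {7,8}
'a' @ 8: {1,5,6,9}  (accept∈set)
'd' @ 9: {7,8}
'a' @ 10: {1,5,6,9}  (accept∈set)
'd' @ 11: {7,8}
'a' @ 12: {1,5,6,9}  (accept∈set)
final: {1,5,6,9}; accept 1 in set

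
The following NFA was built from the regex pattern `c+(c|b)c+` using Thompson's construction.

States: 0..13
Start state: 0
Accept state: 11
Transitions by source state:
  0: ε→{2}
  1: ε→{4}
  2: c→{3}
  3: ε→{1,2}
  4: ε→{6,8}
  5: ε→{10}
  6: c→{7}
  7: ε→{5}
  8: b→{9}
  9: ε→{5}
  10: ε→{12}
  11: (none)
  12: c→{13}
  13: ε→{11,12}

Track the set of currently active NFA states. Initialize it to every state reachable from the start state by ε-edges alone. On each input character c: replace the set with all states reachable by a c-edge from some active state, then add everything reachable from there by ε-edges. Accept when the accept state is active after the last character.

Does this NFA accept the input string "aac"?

initial (ε-close {0}): {0,2}
'a' @ 1: {}  — no active states
rest 'ac' ignored (set empty)
final: {}; accept 11 not in set

Answer: REJECT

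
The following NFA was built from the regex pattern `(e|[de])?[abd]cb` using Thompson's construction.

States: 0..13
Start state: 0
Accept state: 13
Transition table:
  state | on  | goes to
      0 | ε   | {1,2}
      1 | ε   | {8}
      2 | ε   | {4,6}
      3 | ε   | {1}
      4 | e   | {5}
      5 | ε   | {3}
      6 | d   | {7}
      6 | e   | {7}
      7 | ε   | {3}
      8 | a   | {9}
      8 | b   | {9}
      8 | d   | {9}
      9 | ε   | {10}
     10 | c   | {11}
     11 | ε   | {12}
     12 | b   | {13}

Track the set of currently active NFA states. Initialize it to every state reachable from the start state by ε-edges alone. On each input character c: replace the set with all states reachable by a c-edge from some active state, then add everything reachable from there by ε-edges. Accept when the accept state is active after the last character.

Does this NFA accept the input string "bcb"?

Answer: ACCEPT

Trace:
initial (ε-close {0}): {0,1,2,4,6,8}
'b' @ 1: {9,10}
'c' @ 2: {11,12}
'b' @ 3: {13}  (accept∈set)
after full input: {13}  (accept=13 in)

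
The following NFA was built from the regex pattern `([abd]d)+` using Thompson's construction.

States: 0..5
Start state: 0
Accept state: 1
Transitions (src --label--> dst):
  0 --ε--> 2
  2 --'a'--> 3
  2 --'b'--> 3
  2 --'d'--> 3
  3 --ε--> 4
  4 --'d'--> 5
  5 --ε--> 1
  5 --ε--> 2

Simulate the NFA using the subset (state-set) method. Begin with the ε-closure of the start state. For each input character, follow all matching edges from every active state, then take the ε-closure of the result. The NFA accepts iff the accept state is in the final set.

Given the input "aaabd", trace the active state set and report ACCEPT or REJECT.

initial (ε-close {0}): {0,2}
'a' @ 1: {3,4}
'a' @ 2: {}  — dead — no transitions
rest 'abd' ignored (set empty)
final: {}; accept 1 not in set

Answer: REJECT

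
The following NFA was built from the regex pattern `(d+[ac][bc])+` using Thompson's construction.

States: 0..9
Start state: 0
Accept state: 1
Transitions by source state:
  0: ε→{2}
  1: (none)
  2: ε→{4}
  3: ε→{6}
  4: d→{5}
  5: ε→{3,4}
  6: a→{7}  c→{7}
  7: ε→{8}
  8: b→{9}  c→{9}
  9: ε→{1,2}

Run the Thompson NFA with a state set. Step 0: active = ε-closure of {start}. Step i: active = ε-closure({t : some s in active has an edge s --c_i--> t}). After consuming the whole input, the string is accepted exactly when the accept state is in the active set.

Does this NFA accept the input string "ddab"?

initial (ε-close {0}): {0,2,4}
'd' @ 1: {3,4,5,6}
'd' @ 2: {3,4,5,6}
'a' @ 3: {7,8}
'b' @ 4: {1,2,4,9}  [accepting]
after full input: {1,2,4,9}  (accept=1 in)

Answer: ACCEPT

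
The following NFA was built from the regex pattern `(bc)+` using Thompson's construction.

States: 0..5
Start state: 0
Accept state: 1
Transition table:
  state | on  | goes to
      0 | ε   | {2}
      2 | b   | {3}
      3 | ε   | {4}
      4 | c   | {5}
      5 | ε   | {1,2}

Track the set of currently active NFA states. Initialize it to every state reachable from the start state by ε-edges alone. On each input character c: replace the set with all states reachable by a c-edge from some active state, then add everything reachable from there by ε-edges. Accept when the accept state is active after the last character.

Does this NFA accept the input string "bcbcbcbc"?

S₀ = ε-closure({0}) = {0,2}
'b' @ 1: {3,4}
'c' @ 2: {1,2,5}  ✓accept
'b' @ 3: {3,4}
'c' @ 4: {1,2,5}  ✓accept
'b' @ 5: {3,4}
'c' @ 6: {1,2,5}  ✓accept
'b' @ 7: {3,4}
'c' @ 8: {1,2,5}  ✓accept
after full input: {1,2,5}  (accept=1 in)

Answer: ACCEPT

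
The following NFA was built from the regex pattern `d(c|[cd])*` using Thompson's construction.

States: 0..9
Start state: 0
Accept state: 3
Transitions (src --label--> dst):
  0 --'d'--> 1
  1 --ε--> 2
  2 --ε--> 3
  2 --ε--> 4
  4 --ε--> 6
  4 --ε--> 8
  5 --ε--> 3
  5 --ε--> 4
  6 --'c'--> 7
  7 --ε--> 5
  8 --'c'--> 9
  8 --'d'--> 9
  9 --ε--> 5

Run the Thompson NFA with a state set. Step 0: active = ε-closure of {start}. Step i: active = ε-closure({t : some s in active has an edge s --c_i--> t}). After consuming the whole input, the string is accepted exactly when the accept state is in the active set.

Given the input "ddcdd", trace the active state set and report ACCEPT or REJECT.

S₀ = ε-closure({0}) = {0}
'd' @ 1: {1,2,3,4,6,8}  [accepting]
'd' @ 2: {3,4,5,6,8,9}  [accepting]
'c' @ 3: {3,4,5,6,7,8,9}  [accepting]
'd' @ 4: {3,4,5,6,8,9}  [accepting]
'd' @ 5: {3,4,5,6,8,9}  [accepting]
final: {3,4,5,6,8,9}; accept 3 in set

Answer: ACCEPT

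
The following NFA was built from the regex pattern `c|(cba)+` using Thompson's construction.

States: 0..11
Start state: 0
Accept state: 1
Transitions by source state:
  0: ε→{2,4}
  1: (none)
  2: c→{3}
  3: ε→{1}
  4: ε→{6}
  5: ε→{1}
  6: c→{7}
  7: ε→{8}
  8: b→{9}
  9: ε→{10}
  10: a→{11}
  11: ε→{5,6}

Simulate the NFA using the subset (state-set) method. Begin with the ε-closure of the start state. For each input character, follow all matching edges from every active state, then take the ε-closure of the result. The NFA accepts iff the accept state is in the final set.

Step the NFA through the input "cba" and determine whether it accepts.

start: ε-closure({0}) = {0,2,4,6}
'c' @ 1: {1,3,7,8}  [accepting]
'b' @ 2: {9,10}
'a' @ 3: {1,5,6,11}  [accepting]
after full input: {1,5,6,11}  (accept=1 in)

Answer: ACCEPT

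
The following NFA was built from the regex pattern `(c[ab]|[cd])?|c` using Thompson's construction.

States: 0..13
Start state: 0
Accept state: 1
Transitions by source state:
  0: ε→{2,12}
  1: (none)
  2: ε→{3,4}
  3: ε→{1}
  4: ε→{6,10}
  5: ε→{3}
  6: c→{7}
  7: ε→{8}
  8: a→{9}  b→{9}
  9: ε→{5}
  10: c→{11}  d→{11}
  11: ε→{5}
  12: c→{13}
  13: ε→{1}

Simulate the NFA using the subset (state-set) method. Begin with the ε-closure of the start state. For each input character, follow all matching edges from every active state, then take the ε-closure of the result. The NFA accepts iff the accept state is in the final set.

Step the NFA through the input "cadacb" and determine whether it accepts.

S₀ = ε-closure({0}) = {0,1,2,3,4,6,10,12}
'c' @ 1: {1,3,5,7,8,11,13}  (accept∈set)
'a' @ 2: {1,3,5,9}  (accept∈set)
'd' @ 3: {}  — no active states
rest 'acb' ignored (set empty)
after full input: {}  (accept=1 not in)

Answer: REJECT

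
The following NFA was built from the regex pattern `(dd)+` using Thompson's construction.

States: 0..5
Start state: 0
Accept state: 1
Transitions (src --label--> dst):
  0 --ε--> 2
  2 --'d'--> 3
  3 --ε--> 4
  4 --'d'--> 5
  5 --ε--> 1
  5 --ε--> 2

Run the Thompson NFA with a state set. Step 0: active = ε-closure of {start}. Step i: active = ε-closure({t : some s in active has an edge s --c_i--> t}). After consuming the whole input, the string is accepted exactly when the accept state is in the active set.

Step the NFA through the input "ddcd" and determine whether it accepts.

S₀ = ε-closure({0}) = {0,2}
'd' @ 1: {3,4}
'd' @ 2: {1,2,5}  (accept∈set)
'c' @ 3: {}  — state set empty
rest 'd' ignored (set empty)
final: {}; accept 1 not in set

Answer: REJECT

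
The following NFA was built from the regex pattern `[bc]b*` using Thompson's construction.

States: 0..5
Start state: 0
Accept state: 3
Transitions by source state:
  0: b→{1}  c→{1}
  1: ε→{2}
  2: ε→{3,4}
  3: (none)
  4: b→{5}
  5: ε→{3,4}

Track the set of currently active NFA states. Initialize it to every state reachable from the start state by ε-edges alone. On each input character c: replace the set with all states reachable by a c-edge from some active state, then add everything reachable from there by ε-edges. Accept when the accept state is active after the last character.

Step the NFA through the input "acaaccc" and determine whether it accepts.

Answer: REJECT

Trace:
initial (ε-close {0}): {0}
'a' @ 1: {}  — dead — no transitions
rest 'caaccc' ignored (set empty)
final: {}; accept 3 not in set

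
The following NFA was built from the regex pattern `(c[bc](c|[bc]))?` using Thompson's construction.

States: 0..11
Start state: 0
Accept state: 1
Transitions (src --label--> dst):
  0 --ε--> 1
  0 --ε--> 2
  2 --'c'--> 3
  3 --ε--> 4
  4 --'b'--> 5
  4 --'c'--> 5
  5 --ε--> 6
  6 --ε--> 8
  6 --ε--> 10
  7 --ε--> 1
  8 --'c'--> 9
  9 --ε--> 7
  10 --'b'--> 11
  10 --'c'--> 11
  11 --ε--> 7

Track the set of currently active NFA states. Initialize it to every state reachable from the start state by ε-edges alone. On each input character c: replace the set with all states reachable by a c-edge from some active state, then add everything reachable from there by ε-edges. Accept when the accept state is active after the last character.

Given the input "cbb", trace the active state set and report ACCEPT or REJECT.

Answer: ACCEPT

Trace:
S₀ = ε-closure({0}) = {0,1,2}
'c' @ 1: {3,4}
'b' @ 2: {5,6,8,10}
'b' @ 3: {1,7,11}  (accept∈set)
after full input: {1,7,11}  (accept=1 in)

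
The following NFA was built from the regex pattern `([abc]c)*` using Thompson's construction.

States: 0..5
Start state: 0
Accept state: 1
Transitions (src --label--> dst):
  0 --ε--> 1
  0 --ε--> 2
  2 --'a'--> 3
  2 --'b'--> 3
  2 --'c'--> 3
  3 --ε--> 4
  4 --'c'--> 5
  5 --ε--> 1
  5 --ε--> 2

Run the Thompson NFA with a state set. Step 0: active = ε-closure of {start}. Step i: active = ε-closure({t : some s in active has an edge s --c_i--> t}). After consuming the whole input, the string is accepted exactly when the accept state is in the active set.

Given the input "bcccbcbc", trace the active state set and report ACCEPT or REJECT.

Answer: ACCEPT

Steps:
initial (ε-close {0}): {0,1,2}
'b' @ 1: {3,4}
'c' @ 2: {1,2,5}  ✓accept
'c' @ 3: {3,4}
'c' @ 4: {1,2,5}  ✓accept
'b' @ 5: {3,4}
'c' @ 6: {1,2,5}  ✓accept
'b' @ 7: {3,4}
'c' @ 8: {1,2,5}  ✓accept
final: {1,2,5}; accept 1 in set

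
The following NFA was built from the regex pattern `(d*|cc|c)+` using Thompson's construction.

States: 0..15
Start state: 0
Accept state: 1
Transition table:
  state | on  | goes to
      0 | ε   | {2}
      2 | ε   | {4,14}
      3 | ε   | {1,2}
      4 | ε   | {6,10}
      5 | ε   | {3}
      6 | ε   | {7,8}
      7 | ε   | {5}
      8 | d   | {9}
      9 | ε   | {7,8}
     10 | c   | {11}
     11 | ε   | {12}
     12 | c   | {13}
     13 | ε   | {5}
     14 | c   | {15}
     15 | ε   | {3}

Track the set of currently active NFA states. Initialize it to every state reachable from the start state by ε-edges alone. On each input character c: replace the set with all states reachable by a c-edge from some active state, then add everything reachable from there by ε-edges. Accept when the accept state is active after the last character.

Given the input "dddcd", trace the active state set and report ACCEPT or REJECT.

start: ε-closure({0}) = {0,1,2,3,4,5,6,7,8,10,14}
'd' @ 1: {1,2,3,4,5,6,7,8,9,10,14}  (accept∈set)
'd' @ 2: {1,2,3,4,5,6,7,8,9,10,14}  (accept∈set)
'd' @ 3: {1,2,3,4,5,6,7,8,9,10,14}  (accept∈set)
'c' @ 4: {1,2,3,4,5,6,7,8,10,11,12,14,15}  (accept∈set)
'd' @ 5: {1,2,3,4,5,6,7,8,9,10,14}  (accept∈set)
after full input: {1,2,3,4,5,6,7,8,9,10,14}  (accept=1 in)

Answer: ACCEPT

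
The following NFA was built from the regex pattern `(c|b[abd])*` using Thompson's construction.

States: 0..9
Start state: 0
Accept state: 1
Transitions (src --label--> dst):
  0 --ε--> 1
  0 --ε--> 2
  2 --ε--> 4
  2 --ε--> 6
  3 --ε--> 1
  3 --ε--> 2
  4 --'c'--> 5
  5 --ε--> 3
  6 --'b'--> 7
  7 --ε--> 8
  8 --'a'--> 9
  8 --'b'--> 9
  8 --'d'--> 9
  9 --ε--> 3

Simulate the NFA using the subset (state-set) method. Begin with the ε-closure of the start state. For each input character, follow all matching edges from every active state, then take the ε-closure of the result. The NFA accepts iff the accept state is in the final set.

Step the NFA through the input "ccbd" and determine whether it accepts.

start: ε-closure({0}) = {0,1,2,4,6}
'c' @ 1: {1,2,3,4,5,6}  [accepting]
'c' @ 2: {1,2,3,4,5,6}  [accepting]
'b' @ 3: {7,8}
'd' @ 4: {1,2,3,4,6,9}  [accepting]
final: {1,2,3,4,6,9}; accept 1 in set

Answer: ACCEPT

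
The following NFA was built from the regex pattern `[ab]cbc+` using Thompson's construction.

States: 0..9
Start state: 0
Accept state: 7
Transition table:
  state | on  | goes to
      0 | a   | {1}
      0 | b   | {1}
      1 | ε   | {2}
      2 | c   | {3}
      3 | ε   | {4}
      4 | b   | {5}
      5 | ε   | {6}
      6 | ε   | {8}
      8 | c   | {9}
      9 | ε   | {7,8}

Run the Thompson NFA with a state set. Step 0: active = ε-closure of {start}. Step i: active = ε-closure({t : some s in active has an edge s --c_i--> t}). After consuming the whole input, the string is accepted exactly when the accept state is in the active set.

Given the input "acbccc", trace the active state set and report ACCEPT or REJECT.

initial (ε-close {0}): {0}
'a' @ 1: {1,2}
'c' @ 2: {3,4}
'b' @ 3: {5,6,8}
'c' @ 4: {7,8,9}  (accept∈set)
'c' @ 5: {7,8,9}  (accept∈set)
'c' @ 6: {7,8,9}  (accept∈set)
final: {7,8,9}; accept 7 in set

Answer: ACCEPT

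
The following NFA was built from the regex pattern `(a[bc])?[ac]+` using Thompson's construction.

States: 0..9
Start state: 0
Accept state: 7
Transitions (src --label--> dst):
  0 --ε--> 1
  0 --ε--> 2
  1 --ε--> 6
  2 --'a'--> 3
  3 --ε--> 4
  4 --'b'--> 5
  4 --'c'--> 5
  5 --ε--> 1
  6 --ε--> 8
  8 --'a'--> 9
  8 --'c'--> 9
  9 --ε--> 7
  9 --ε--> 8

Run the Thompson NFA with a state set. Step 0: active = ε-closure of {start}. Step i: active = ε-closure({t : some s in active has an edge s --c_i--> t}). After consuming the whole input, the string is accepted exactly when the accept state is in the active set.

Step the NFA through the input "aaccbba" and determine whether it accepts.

start: ε-closure({0}) = {0,1,2,6,8}
'a' @ 1: {3,4,7,8,9}  ✓accept
'a' @ 2: {7,8,9}  ✓accept
'c' @ 3: {7,8,9}  ✓accept
'c' @ 4: {7,8,9}  ✓accept
'b' @ 5: {}  — state set empty
rest 'ba' ignored (set empty)
end set {} — state 7 not in

Answer: REJECT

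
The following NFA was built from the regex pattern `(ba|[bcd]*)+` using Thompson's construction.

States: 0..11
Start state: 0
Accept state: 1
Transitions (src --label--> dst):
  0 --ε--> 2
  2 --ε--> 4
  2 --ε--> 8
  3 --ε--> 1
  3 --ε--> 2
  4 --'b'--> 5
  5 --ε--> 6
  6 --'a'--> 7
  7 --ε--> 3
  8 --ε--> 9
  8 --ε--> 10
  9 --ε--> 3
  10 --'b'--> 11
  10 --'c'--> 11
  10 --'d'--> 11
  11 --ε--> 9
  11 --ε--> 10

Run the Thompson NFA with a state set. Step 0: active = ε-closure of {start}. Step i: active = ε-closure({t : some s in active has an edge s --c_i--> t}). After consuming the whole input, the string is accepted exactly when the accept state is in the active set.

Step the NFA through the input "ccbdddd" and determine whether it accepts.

initial (ε-close {0}): {0,1,2,3,4,8,9,10}
'c' @ 1: {1,2,3,4,8,9,10,11}  [accepting]
'c' @ 2: {1,2,3,4,8,9,10,11}  [accepting]
'b' @ 3: {1,2,3,4,5,6,8,9,10,11}  [accepting]
'd' @ 4: {1,2,3,4,8,9,10,11}  [accepting]
'd' @ 5: {1,2,3,4,8,9,10,11}  [accepting]
'd' @ 6: {1,2,3,4,8,9,10,11}  [accepting]
'd' @ 7: {1,2,3,4,8,9,10,11}  [accepting]
end set {1,2,3,4,8,9,10,11} — state 1 in

Answer: ACCEPT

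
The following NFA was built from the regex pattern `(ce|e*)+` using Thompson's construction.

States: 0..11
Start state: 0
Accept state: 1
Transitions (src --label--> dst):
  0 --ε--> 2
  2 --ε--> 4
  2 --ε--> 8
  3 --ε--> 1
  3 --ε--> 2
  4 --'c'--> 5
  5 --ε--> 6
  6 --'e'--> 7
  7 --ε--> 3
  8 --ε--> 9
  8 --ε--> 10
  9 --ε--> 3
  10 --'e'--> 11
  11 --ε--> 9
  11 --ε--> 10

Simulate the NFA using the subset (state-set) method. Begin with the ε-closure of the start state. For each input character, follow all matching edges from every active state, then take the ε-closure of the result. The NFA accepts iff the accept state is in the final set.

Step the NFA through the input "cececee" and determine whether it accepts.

Answer: ACCEPT

Derivation:
initial (ε-close {0}): {0,1,2,3,4,8,9,10}
'c' @ 1: {5,6}
'e' @ 2: {1,2,3,4,7,8,9,10}  (accept∈set)
'c' @ 3: {5,6}
'e' @ 4: {1,2,3,4,7,8,9,10}  (accept∈set)
'c' @ 5: {5,6}
'e' @ 6: {1,2,3,4,7,8,9,10}  (accept∈set)
'e' @ 7: {1,2,3,4,8,9,10,11}  (accept∈set)
end set {1,2,3,4,8,9,10,11} — state 1 in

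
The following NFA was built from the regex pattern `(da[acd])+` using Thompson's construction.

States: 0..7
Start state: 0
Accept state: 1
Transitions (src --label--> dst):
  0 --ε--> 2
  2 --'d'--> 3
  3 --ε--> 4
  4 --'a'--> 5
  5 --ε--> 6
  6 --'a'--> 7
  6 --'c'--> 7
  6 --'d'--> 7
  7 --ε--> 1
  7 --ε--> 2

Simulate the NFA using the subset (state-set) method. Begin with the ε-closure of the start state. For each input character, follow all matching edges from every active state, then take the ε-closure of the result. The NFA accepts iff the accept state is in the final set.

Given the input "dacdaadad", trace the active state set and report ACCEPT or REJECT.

S₀ = ε-closure({0}) = {0,2}
'd' @ 1: {3,4}
'a' @ 2: {5,6}
'c' @ 3: {1,2,7}  ✓accept
'd' @ 4: {3,4}
'a' @ 5: {5,6}
'a' @ 6: {1,2,7}  ✓accept
'd' @ 7: {3,4}
'a' @ 8: {5,6}
'd' @ 9: {1,2,7}  ✓accept
after full input: {1,2,7}  (accept=1 in)

Answer: ACCEPT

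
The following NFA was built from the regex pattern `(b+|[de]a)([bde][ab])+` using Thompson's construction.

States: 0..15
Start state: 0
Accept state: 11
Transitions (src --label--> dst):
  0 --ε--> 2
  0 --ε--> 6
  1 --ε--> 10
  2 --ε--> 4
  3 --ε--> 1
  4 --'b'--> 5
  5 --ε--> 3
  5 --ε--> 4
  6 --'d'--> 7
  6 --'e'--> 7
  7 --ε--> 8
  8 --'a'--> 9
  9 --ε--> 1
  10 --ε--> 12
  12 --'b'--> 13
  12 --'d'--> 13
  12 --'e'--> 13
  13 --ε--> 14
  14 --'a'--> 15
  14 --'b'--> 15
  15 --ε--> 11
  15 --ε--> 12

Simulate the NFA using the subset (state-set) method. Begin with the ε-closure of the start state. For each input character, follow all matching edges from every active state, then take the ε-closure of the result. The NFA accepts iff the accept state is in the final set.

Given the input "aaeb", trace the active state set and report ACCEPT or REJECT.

start: ε-closure({0}) = {0,2,4,6}
'a' @ 1: {}  — state set empty
rest 'aeb' ignored (set empty)
after full input: {}  (accept=11 not in)

Answer: REJECT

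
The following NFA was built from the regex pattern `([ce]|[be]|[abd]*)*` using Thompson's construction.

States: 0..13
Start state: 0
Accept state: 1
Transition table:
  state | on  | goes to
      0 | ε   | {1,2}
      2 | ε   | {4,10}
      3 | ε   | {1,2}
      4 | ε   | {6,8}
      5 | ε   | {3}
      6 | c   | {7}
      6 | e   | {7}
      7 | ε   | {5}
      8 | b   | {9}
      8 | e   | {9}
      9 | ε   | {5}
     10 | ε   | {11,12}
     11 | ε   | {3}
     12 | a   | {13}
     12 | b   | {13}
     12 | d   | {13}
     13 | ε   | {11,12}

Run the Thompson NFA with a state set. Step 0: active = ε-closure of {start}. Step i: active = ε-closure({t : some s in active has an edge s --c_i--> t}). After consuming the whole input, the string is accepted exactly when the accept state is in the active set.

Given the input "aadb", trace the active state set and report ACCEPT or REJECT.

S₀ = ε-closure({0}) = {0,1,2,3,4,6,8,10,11,12}
'a' @ 1: {1,2,3,4,6,8,10,11,12,13}  [accepting]
'a' @ 2: {1,2,3,4,6,8,10,11,12,13}  [accepting]
'd' @ 3: {1,2,3,4,6,8,10,11,12,13}  [accepting]
'b' @ 4: {1,2,3,4,5,6,8,9,10,11,12,13}  [accepting]
final: {1,2,3,4,5,6,8,9,10,11,12,13}; accept 1 in set

Answer: ACCEPT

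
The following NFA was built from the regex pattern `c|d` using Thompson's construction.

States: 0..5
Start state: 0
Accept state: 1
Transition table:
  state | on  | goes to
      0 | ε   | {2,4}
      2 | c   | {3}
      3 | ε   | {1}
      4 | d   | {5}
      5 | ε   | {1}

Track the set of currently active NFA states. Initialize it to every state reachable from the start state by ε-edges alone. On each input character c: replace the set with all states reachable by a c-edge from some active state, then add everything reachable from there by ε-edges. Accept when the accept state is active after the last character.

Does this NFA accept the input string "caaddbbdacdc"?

Answer: REJECT

Derivation:
S₀ = ε-closure({0}) = {0,2,4}
'c' @ 1: {1,3}  ✓accept
'a' @ 2: {}  — state set empty
rest 'addbbdacdc' ignored (set empty)
end set {} — state 1 not in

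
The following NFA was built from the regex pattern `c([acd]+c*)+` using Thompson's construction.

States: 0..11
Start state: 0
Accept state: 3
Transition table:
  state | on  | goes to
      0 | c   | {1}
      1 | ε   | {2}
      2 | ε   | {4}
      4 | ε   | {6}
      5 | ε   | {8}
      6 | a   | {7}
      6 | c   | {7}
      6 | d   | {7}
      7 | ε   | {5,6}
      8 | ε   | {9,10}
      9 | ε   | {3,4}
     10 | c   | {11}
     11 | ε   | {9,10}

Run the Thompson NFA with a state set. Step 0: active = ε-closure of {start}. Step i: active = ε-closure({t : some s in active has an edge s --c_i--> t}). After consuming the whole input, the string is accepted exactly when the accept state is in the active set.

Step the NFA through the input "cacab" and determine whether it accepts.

S₀ = ε-closure({0}) = {0}
'c' @ 1: {1,2,4,6}
'a' @ 2: {3,4,5,6,7,8,9,10}  (accept∈set)
'c' @ 3: {3,4,5,6,7,8,9,10,11}  (accept∈set)
'a' @ 4: {3,4,5,6,7,8,9,10}  (accept∈set)
'b' @ 5: {}  — state set empty
after full input: {}  (accept=3 not in)

Answer: REJECT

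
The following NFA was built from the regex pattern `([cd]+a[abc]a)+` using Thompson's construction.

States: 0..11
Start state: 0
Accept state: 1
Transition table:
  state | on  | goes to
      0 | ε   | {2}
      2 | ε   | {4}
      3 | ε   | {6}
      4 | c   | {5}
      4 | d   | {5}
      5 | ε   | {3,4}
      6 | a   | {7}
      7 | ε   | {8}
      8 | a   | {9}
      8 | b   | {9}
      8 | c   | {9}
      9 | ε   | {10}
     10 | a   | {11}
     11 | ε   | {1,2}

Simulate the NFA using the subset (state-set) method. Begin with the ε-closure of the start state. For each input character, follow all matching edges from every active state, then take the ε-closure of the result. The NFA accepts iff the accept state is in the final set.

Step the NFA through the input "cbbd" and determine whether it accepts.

initial (ε-close {0}): {0,2,4}
'c' @ 1: {3,4,5,6}
'b' @ 2: {}  — state set empty
rest 'bd' ignored (set empty)
after full input: {}  (accept=1 not in)

Answer: REJECT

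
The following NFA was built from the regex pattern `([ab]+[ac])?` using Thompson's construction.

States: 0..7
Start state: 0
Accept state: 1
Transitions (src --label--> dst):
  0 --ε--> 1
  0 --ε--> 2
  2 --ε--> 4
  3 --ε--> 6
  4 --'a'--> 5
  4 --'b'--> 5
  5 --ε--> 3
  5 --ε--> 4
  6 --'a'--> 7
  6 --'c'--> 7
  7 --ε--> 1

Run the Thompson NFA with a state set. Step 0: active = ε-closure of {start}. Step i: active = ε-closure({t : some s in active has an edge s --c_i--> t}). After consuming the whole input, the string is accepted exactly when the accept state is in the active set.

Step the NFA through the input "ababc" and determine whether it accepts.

Answer: ACCEPT

Derivation:
start: ε-closure({0}) = {0,1,2,4}
'a' @ 1: {3,4,5,6}
'b' @ 2: {3,4,5,6}
'a' @ 3: {1,3,4,5,6,7}  [accepting]
'b' @ 4: {3,4,5,6}
'c' @ 5: {1,7}  [accepting]
after full input: {1,7}  (accept=1 in)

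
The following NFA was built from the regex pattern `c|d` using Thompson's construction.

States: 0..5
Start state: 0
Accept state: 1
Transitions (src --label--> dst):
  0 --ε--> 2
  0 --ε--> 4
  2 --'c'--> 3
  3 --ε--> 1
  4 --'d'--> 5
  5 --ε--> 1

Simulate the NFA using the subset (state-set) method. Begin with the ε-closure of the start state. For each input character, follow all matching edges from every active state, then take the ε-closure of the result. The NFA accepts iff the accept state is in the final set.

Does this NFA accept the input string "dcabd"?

initial (ε-close {0}): {0,2,4}
'd' @ 1: {1,5}  ✓accept
'c' @ 2: {}  — dead — no transitions
rest 'abd' ignored (set empty)
final: {}; accept 1 not in set

Answer: REJECT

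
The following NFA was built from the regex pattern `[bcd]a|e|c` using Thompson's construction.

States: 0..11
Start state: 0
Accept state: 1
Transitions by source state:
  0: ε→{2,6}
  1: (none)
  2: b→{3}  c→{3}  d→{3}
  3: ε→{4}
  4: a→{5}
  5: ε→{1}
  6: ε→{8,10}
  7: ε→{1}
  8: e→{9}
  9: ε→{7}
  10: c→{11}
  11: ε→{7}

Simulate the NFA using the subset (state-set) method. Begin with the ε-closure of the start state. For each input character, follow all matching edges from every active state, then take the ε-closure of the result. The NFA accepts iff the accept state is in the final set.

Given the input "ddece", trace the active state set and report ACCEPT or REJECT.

initial (ε-close {0}): {0,2,6,8,10}
'd' @ 1: {3,4}
'd' @ 2: {}  — dead — no transitions
rest 'ece' ignored (set empty)
after full input: {}  (accept=1 not in)

Answer: REJECT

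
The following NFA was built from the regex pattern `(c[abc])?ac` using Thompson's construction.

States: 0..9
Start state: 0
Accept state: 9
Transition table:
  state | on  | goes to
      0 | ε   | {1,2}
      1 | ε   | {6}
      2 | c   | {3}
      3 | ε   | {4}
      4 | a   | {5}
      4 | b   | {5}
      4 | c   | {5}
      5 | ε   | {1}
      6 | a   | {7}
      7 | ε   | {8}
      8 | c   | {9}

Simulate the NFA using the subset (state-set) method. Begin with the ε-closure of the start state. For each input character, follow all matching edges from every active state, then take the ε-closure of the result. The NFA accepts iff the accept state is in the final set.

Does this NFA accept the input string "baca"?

Answer: REJECT

Steps:
S₀ = ε-closure({0}) = {0,1,2,6}
'b' @ 1: {}  — state set empty
rest 'aca' ignored (set empty)
end set {} — state 9 not in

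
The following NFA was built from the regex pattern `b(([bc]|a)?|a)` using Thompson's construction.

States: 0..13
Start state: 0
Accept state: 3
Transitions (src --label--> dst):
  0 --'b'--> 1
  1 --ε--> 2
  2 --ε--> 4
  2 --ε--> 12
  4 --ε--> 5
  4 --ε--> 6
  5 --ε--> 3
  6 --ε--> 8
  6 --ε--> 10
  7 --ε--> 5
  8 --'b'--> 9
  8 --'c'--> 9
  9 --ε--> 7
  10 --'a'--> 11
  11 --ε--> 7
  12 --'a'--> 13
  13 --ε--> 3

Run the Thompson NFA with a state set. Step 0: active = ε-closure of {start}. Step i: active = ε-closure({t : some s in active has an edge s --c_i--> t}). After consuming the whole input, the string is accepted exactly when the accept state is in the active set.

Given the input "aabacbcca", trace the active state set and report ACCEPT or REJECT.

Answer: REJECT

Derivation:
start: ε-closure({0}) = {0}
'a' @ 1: {}  — state set empty
rest 'abacbcca' ignored (set empty)
after full input: {}  (accept=3 not in)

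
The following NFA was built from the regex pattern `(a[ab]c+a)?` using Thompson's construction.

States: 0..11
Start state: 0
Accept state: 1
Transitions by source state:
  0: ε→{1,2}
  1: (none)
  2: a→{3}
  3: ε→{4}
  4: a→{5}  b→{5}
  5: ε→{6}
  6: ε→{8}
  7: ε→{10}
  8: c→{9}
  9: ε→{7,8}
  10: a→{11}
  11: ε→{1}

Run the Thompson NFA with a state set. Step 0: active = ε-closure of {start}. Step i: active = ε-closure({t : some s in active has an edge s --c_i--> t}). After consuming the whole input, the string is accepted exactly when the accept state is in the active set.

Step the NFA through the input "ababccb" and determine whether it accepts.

Answer: REJECT

Steps:
start: ε-closure({0}) = {0,1,2}
'a' @ 1: {3,4}
'b' @ 2: {5,6,8}
'a' @ 3: {}  — state set empty
rest 'bccb' ignored (set empty)
final: {}; accept 1 not in set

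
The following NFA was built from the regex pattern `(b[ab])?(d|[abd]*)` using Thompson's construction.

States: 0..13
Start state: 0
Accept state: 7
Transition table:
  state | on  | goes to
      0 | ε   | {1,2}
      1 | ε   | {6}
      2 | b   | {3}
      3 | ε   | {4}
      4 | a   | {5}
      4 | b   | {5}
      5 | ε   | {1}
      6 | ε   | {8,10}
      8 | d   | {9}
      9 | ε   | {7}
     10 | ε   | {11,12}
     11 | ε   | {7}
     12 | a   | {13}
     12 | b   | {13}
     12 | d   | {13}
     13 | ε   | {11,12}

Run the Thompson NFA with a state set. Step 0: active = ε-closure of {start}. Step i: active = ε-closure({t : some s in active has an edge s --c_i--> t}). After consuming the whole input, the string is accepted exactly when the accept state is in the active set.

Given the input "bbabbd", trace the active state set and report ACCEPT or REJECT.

Answer: ACCEPT

Trace:
initial (ε-close {0}): {0,1,2,6,7,8,10,11,12}
'b' @ 1: {3,4,7,11,12,13}  [accepting]
'b' @ 2: {1,5,6,7,8,10,11,12,13}  [accepting]
'a' @ 3: {7,11,12,13}  [accepting]
'b' @ 4: {7,11,12,13}  [accepting]
'b' @ 5: {7,11,12,13}  [accepting]
'd' @ 6: {7,11,12,13}  [accepting]
final: {7,11,12,13}; accept 7 in set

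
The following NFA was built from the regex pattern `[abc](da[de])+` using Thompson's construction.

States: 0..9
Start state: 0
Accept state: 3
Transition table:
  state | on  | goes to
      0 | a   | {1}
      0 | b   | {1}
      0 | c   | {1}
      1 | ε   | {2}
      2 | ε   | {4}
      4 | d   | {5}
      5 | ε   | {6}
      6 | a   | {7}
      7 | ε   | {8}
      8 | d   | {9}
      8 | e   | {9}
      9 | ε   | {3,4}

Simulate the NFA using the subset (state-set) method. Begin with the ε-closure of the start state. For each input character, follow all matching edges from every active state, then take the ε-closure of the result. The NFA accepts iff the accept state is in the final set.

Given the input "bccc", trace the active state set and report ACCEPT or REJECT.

S₀ = ε-closure({0}) = {0}
'b' @ 1: {1,2,4}
'c' @ 2: {}  — state set empty
rest 'cc' ignored (set empty)
final: {}; accept 3 not in set

Answer: REJECT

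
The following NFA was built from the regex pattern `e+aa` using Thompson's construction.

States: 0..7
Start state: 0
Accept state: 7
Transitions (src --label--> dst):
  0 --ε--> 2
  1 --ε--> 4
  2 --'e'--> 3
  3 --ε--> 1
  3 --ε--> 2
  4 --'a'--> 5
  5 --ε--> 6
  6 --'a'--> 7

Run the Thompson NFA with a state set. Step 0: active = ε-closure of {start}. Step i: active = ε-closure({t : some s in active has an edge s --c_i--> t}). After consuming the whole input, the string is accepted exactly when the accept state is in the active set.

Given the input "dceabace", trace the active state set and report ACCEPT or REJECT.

Answer: REJECT

Steps:
S₀ = ε-closure({0}) = {0,2}
'd' @ 1: {}  — no active states
rest 'ceabace' ignored (set empty)
final: {}; accept 7 not in set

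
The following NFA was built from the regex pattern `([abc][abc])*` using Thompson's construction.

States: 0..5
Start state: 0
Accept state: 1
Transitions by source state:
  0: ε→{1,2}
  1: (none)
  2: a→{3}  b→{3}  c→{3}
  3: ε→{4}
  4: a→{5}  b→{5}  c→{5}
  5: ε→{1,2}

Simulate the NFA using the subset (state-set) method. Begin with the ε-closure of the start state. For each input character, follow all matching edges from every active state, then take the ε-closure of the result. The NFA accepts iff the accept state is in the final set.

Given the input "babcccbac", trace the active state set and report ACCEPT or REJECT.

Answer: REJECT

Steps:
initial (ε-close {0}): {0,1,2}
'b' @ 1: {3,4}
'a' @ 2: {1,2,5}  ✓accept
'b' @ 3: {3,4}
'c' @ 4: {1,2,5}  ✓accept
'c' @ 5: {3,4}
'c' @ 6: {1,2,5}  ✓accept
'b' @ 7: {3,4}
'a' @ 8: {1,2,5}  ✓accept
'c' @ 9: {3,4}
end set {3,4} — state 1 not in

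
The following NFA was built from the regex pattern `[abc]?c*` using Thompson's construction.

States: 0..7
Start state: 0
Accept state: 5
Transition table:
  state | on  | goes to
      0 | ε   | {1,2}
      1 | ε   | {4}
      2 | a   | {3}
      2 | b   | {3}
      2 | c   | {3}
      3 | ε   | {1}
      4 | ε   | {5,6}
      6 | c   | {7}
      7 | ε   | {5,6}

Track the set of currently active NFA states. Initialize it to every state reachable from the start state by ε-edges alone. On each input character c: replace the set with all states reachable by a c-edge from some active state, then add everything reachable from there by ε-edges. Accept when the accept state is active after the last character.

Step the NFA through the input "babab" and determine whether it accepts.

S₀ = ε-closure({0}) = {0,1,2,4,5,6}
'b' @ 1: {1,3,4,5,6}  ✓accept
'a' @ 2: {}  — dead — no transitions
rest 'bab' ignored (set empty)
final: {}; accept 5 not in set

Answer: REJECT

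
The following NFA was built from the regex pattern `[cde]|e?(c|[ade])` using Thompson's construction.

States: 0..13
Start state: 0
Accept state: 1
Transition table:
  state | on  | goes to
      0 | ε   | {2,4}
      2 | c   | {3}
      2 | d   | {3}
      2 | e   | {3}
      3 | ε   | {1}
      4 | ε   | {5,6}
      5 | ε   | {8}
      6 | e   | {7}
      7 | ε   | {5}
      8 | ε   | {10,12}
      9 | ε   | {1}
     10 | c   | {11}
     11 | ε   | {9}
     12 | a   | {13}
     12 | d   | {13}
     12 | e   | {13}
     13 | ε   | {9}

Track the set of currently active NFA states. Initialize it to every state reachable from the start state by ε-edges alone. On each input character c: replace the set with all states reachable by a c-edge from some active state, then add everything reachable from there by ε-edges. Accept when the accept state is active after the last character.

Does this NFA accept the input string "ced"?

Answer: REJECT

Derivation:
start: ε-closure({0}) = {0,2,4,5,6,8,10,12}
'c' @ 1: {1,3,9,11}  ✓accept
'e' @ 2: {}  — no active states
rest 'd' ignored (set empty)
end set {} — state 1 not in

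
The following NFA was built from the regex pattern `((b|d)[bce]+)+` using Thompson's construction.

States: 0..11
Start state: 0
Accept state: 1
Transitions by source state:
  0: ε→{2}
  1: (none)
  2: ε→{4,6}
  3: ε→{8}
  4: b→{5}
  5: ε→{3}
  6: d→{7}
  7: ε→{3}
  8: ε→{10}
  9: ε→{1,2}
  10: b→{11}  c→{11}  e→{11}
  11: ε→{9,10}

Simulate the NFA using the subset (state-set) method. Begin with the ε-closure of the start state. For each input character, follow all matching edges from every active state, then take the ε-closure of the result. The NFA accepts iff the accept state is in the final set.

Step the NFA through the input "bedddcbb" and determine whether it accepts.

S₀ = ε-closure({0}) = {0,2,4,6}
'b' @ 1: {3,5,8,10}
'e' @ 2: {1,2,4,6,9,10,11}  ✓accept
'd' @ 3: {3,7,8,10}
'd' @ 4: {}  — no active states
rest 'dcbb' ignored (set empty)
final: {}; accept 1 not in set

Answer: REJECT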